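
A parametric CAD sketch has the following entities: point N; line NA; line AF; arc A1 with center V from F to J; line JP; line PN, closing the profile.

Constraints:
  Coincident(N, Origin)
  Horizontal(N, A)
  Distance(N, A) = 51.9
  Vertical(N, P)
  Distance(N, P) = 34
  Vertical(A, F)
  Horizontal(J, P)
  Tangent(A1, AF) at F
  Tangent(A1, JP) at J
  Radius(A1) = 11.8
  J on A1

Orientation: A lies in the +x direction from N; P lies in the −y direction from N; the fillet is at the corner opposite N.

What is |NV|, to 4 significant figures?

45.84

N and P share the same x with |NP| = 34.0 and P on the −y side, so P = (0.000, -34.00). The virtual corner opposite N is at (51.90, -34.00). Since A1 is tangent to AF there, VF ⟂ AF and tangency of A1 to JP means the radius VJ is perpendicular to JP, with radius 11.8, so the center V sits 11.8 in from both sides at V = (40.10, -22.20). Then |NV| = |V − N| = 45.84.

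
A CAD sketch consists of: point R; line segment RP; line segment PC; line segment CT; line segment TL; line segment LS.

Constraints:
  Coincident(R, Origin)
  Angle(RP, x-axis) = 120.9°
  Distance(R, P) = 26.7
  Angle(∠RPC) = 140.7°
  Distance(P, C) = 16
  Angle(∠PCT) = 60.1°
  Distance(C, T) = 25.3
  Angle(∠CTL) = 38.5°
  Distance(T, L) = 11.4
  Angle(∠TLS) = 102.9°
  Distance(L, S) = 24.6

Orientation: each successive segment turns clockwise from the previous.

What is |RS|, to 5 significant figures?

47.740

∠CTL = 38.5° gives TL at -179.80° from the x-axis; with |TL| = 11.4, L = (-2.9193, 23.018). ∠TLS = 102.9° gives LS at 103.10° from the x-axis; with |LS| = 24.6, S = (-8.4949, 46.978). Then |RS| = |S − R| = 47.740.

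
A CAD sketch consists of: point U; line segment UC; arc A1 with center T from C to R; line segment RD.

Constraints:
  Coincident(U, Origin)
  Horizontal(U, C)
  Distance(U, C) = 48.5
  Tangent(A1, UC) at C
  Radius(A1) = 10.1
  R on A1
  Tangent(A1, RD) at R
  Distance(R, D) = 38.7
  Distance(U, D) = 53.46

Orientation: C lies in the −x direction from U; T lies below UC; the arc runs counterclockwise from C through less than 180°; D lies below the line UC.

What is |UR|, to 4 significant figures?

58.34

Checks: |UC| = 48.50 ✓; |TC| = 10.10 ✓; |TR| = 10.10 ✓; ∠(TR, RD) = 90.00° ✓; |RD| = 38.70 ✓; |UD| = 53.46 ✓.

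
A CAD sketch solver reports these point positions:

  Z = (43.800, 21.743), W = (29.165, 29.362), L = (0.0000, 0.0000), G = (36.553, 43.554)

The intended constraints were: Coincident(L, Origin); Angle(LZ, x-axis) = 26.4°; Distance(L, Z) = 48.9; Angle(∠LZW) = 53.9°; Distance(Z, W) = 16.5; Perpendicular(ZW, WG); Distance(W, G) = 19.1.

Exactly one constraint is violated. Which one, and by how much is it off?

Distance(W, G) = 19.1 — off by 3.10.

L = (0.00, 0.00) ✓; LZ at 26.40° ✓; |LZ| = 48.90 ✓; ∠LZW = 53.90° ✓; |ZW| = 16.50 ✓; ∠(ZW, WG) = 90.00° ✓; |WG| = 16.00 ✗.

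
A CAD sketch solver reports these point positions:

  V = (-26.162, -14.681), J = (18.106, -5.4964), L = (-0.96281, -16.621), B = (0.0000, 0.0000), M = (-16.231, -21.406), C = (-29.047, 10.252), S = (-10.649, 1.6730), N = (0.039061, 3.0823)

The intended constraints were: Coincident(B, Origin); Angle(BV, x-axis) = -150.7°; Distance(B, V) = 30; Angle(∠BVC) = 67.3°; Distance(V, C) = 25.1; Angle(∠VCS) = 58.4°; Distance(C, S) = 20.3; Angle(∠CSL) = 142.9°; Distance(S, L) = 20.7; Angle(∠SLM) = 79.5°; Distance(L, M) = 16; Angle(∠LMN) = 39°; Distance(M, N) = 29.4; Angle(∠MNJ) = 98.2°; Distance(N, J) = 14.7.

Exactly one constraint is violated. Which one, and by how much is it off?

Distance(N, J) = 14.7 — off by 5.30.

B = (0.00, 0.00) ✓; BV at -150.7° ✓; |BV| = 30.00 ✓; ∠BVC = 67.30° ✓; |VC| = 25.10 ✓; ∠VCS = 58.40° ✓; |CS| = 20.30 ✓; ∠CSL = 142.9° ✓; |SL| = 20.70 ✓; ∠SLM = 79.50° ✓; |LM| = 16.00 ✓; ∠LMN = 39.00° ✓; |MN| = 29.40 ✓; ∠MNJ = 98.20° ✓; |NJ| = 20.00 ✗.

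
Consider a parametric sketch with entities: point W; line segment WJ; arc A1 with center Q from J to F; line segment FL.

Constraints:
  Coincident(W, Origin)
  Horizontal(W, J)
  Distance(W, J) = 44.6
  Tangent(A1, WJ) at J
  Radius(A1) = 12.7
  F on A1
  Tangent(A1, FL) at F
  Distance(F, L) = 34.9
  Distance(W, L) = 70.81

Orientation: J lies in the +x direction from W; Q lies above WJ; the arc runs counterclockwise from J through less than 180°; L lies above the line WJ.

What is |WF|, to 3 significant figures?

59.0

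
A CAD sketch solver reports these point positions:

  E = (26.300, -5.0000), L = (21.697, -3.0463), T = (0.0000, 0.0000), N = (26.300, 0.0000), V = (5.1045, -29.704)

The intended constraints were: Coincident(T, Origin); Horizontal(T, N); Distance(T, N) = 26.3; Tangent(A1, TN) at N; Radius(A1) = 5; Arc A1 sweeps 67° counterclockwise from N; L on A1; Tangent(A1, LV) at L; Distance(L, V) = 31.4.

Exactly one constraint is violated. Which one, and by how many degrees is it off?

Tangent(A1, LV) at L — off by 8.90°.

T = (0.00, 0.00) ✓; T.y = 0.00, N.y = 0.00 ✓; |TN| = 26.30 ✓; ∠(EN, NT) = 90.00° ✓; |EN| = 5.000 ✓; bearing(E→L) − bearing(E→N) = 67.00° ✓; |EL| = 5.000 ✓; ∠(EL, LV) = 98.90° ✗; |LV| = 31.40 ✓.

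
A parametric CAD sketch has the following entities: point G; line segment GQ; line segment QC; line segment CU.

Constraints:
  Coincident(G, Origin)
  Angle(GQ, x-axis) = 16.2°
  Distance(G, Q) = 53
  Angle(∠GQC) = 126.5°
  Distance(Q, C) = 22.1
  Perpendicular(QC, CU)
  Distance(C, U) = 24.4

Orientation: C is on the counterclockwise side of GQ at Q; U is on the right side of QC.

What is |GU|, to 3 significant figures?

85.8

G is at the origin; GQ runs at 16.2° with length 53.0, so Q = 53.0·(cos 16.2°, sin 16.2°) = (50.9, 14.8). ∠GQC = 126.5°, so QC runs at 16.2° + (180° − 126.5°) = 69.7° from the x-axis; with |QC| = 22.1, C = Q + 22.1·(cos 69.7°, sin 69.7°) = (58.6, 35.5). The perpendicularity gives CU at right angles to QC; with |CU| = 24.4 on the right of QC, U = C + 24.4·(0.938, -0.347) = (81.4, 27.0). Then |GU| = |U − G| = 85.8.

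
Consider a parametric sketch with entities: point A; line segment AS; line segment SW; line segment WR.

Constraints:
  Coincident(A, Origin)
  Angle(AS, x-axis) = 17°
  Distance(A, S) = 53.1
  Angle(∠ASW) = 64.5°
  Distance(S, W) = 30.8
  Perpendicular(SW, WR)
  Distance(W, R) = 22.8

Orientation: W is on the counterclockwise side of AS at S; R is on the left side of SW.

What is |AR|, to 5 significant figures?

26.352

A is at the origin; AS runs at 17.0° with length 53.1, so S = 53.1·(cos 17.0°, sin 17.0°) = (50.780, 15.525). ∠ASW = 64.5°, so SW runs at 17.0° + (180° − 64.5°) = 132.50° from the x-axis; with |SW| = 30.8, W = S + 30.8·(cos 132.50°, sin 132.50°) = (29.972, 38.233). SW ⟂ WR; with |WR| = 22.8 on the left of SW, R = W + 22.8·(-0.73728, -0.67559) = (13.162, 22.830). Then |AR| = |R − A| = 26.352.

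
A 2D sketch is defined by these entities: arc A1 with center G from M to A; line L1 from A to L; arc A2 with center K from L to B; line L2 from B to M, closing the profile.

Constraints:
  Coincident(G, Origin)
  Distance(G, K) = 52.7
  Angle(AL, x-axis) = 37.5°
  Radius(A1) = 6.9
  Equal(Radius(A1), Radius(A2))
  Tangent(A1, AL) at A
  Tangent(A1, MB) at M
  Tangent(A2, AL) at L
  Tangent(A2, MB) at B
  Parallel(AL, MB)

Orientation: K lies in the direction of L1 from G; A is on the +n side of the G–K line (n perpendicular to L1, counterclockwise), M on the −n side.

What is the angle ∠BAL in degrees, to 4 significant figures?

14.67°

The slot axis is L1's direction at 37.5°, so u = (cos 37.5°, sin 37.5°) = (0.7934, 0.6088) and n = (−sin 37.5°, cos 37.5°) = (-0.6088, 0.7934). G is at the origin and K lies 52.7 along u from G, so K = 52.7·u = (41.81, 32.08). Tangency of A1 to both parallel lines with radius 6.9 puts A and M at G ± 6.9·n: A = (-4.200, 5.474), M = (4.200, -5.474). Equal radii place L and B the same way about K: L = K + 6.9·n = (37.61, 37.56), B = K − 6.9·n = (46.01, 26.61). Then cos ∠BAL = AB·AL / (|AB||AL|), giving 14.67°.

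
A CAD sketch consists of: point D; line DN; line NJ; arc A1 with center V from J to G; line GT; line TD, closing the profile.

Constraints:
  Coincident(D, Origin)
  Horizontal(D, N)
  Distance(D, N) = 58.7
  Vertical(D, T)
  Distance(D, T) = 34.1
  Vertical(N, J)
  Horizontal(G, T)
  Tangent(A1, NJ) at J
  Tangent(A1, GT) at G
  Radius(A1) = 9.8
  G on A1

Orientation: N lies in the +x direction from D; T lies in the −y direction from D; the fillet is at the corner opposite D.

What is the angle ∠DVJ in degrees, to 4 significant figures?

153.6°

D is at the origin; DN is horizontal with |DN| = 58.7 and N on the +x side, so N = (58.70, 0.000). DT is vertical with |DT| = 34.1 and T on the −y side, so T = (0.000, -34.10). The virtual corner opposite D is at (58.70, -34.10). The tangent condition forces VJ to be normal to NJ and since A1 is tangent to GT there, VG ⟂ GT, with radius 9.8, so the center V sits 9.8 in from both sides at V = (48.90, -24.30). That places the tangent points at J = (58.70, -24.30) on NJ and G = (48.90, -34.10) on GT. Then cos ∠DVJ = VD·VJ / (|VD||VJ|), giving 153.6°.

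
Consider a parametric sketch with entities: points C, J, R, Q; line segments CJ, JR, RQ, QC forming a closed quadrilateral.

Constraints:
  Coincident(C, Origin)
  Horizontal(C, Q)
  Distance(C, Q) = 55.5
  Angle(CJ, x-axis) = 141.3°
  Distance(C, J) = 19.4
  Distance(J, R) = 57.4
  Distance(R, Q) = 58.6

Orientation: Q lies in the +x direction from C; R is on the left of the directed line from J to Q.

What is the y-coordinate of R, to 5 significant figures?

51.169

C is at the origin; C and Q share the same y with |CQ| = 55.5 and Q in +x, so Q = (55.5, 0). CJ runs at 141.3° with |CJ| = 19.4, so J = (-15.140, 12.130). R is determined by |JR| = 57.4 and |RQ| = 58.6 together: it lies at the intersection of circle(J, 57.4) and circle(Q, 58.6). With |JQ| = 71.674, the foot of the radical line on JQ is 34.866 from J and the perpendicular offset is √(57.4² − 34.866²) = 45.597. Taking the left-of-JQ solution: R = (26.939, 51.169).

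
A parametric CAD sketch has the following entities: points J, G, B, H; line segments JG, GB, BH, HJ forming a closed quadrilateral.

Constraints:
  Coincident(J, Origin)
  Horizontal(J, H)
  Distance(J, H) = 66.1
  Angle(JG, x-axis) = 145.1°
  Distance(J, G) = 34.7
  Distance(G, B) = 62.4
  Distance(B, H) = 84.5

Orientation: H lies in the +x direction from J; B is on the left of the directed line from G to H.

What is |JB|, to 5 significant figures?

67.443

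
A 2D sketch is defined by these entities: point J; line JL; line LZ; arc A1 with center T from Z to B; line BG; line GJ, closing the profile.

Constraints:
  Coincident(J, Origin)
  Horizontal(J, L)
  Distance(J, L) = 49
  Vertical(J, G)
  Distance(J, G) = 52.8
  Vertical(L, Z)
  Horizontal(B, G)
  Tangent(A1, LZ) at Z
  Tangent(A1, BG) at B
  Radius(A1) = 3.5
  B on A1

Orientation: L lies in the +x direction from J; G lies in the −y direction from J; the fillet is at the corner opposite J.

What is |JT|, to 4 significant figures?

67.09

J is at the origin; JL is horizontal with |JL| = 49.0 and L on the +x side, so L = (49.00, 0.000). J and G share the same x with |JG| = 52.8 and G on the −y side, so G = (0.000, -52.80). The virtual corner opposite J is at (49.00, -52.80). A1 meets LZ tangentially, so TZ is at right angles to LZ and since A1 is tangent to BG there, TB ⟂ BG, with radius 3.5, so the center T sits 3.5 in from both sides at T = (45.50, -49.30). Then |JT| = |T − J| = 67.09.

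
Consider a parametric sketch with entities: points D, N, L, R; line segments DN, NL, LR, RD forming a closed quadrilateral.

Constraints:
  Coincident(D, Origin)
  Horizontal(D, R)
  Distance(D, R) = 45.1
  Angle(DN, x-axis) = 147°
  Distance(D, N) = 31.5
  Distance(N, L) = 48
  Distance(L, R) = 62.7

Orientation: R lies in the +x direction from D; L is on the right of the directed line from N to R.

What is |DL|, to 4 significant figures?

30.28

Checks: |NL| = 48.00 ✓; |LR| = 62.70 ✓.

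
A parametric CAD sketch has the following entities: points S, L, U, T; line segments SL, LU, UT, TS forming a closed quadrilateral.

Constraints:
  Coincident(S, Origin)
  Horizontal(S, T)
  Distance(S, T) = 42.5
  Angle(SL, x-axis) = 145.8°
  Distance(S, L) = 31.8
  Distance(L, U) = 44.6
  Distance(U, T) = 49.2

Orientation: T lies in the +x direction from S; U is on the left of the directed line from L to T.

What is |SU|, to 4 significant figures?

41.30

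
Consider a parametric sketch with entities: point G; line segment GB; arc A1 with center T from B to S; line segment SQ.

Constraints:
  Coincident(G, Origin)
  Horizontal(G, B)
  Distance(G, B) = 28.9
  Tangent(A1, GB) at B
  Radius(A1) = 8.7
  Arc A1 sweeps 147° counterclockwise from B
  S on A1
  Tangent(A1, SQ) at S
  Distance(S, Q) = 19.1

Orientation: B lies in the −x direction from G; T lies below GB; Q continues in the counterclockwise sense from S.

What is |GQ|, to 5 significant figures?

31.739

On A1, B sits at bearing 90° from T; a 147° counterclockwise sweep puts S at bearing 237°, so S = T + 8.7·(cos 237°, sin 237°) = (-33.638, -15.996). Since A1 is tangent to SQ there, TS ⟂ SQ, so SQ runs along (−sin 237°, cos 237°); with |SQ| = 19.1, Q = (-17.620, -26.399). Then |GQ| = |Q − G| = 31.739.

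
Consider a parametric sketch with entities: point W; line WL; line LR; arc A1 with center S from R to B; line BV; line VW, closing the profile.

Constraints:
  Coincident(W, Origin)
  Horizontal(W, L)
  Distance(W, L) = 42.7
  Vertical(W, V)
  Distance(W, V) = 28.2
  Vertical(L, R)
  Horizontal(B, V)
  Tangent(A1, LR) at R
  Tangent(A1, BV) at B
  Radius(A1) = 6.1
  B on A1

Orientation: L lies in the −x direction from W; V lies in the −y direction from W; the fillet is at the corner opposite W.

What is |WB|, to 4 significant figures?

46.20

The virtual corner opposite W is at (-42.70, -28.20). Since A1 is tangent to LR there, SR ⟂ LR and the tangent condition forces SB to be normal to BV, with radius 6.1, so the center S sits 6.1 in from both sides at S = (-36.60, -22.10). That places the tangent points at R = (-42.70, -22.10) on LR and B = (-36.60, -28.20) on BV. Then |WB| = |B − W| = 46.20.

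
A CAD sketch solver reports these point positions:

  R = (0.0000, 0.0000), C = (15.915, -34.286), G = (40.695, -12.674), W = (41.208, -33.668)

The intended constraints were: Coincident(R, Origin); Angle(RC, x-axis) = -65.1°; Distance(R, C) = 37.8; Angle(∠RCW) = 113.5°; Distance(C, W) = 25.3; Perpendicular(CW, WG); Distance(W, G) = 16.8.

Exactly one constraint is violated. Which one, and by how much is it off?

Distance(W, G) = 16.8 — off by 4.20.

R = (0.00, 0.00) ✓; RC at -65.10° ✓; |RC| = 37.80 ✓; ∠RCW = 113.5° ✓; |CW| = 25.30 ✓; ∠(CW, WG) = 90.00° ✓; |WG| = 21.00 ✗.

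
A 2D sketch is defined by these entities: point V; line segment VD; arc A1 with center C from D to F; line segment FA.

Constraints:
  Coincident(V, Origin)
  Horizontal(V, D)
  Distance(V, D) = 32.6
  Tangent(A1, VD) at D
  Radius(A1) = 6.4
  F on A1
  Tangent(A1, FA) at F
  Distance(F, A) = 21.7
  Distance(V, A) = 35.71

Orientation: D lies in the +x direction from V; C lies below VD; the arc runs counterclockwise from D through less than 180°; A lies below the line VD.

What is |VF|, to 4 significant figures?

26.84

V is at the origin; VD is horizontal with |VD| = 32.6 and D on the +x side, so D = (32.60, 0.000). Tangency of A1 to VD means the radius CD is perpendicular to VD, so C = D + (0, -6.4) = (32.60, -6.400). Since CF ⟂ FA (tangency), |CA| = √(6.4² + 21.7²) = 22.62 regardless of where F sits on A1. So A lies on both circle(V, 35.71) and circle(C, 22.62); the below-VD intersection is A = (23.33, -27.04). F is the foot of the tangent from A: F = (26.26, -5.536).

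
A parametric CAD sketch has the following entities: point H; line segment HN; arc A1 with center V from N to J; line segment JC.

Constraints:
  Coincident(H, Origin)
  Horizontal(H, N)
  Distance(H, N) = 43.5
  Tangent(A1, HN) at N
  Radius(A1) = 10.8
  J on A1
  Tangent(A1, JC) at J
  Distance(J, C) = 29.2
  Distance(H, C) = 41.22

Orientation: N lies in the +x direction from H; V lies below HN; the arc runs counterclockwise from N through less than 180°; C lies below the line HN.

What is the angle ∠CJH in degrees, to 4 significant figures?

80.81°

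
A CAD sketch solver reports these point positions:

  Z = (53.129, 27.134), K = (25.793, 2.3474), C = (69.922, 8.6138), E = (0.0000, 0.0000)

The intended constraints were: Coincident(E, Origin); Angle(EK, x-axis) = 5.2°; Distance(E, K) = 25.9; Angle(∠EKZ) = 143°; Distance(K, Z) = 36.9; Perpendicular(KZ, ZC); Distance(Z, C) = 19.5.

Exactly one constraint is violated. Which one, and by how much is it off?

Distance(Z, C) = 19.5 — off by 5.50.

E = (0.00, 0.00) ✓; EK at 5.200° ✓; |EK| = 25.90 ✓; ∠EKZ = 143.0° ✓; |KZ| = 36.90 ✓; ∠(KZ, ZC) = 90.00° ✓; |ZC| = 25.00 ✗.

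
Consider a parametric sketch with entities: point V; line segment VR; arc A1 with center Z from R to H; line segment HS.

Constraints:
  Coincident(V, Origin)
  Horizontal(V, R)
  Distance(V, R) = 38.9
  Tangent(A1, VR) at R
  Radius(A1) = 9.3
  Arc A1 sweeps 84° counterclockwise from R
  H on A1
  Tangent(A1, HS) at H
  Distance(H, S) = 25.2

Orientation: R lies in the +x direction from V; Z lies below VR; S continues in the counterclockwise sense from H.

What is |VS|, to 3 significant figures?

43.0

V is at the origin; VR is horizontal with |VR| = 38.9 and R on the +x side, so R = (38.9, 0.00). A1 meets VR tangentially, so ZR is at right angles to VR, so Z = R + (0, -9.3) = (38.9, -9.30). On A1, R sits at bearing 90° from Z; an 84° counterclockwise sweep puts H at bearing 174°, so H = Z + 9.3·(cos 174°, sin 174°) = (29.7, -8.33). Since A1 is tangent to HS there, ZH ⟂ HS, so HS runs along (−sin 174°, cos 174°); with |HS| = 25.2, S = (27.0, -33.4). Then |VS| = |S − V| = 43.0.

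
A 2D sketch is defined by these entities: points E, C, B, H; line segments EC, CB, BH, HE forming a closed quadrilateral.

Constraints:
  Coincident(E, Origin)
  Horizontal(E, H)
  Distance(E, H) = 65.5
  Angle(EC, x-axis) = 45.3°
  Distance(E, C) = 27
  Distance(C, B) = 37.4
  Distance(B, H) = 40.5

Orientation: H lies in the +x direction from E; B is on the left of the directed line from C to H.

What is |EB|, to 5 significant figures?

63.849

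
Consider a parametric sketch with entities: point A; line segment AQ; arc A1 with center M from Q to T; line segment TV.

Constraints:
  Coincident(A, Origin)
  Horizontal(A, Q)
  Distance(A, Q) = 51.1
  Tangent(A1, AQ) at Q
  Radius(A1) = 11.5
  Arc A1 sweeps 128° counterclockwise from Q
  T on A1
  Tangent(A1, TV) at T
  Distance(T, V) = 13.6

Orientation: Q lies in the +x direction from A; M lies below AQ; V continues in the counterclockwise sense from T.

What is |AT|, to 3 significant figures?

46.0

A is at the origin; A and Q share the same y with |AQ| = 51.1 and Q on the +x side, so Q = (51.1, 0.00). Since A1 is tangent to AQ there, MQ ⟂ AQ, so M = Q + (0, -11.5) = (51.1, -11.5). On A1, Q sits at bearing 90° from M; a 128° counterclockwise sweep puts T at bearing 218°, so T = M + 11.5·(cos 218°, sin 218°) = (42.0, -18.6). Then |AT| = |T − A| = 46.0.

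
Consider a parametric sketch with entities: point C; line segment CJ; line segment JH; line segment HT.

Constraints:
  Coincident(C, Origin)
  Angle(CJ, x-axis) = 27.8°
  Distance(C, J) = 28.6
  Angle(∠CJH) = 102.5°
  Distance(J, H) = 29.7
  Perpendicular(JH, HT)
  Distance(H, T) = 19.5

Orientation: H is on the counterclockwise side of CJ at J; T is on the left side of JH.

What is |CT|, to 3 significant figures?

36.9

C is at the origin; CJ runs at 27.8° with length 28.6, so J = 28.6·(cos 27.8°, sin 27.8°) = (25.3, 13.3). ∠CJH = 102.5°, so JH runs at 27.8° + (180° − 102.5°) = 105° from the x-axis; with |JH| = 29.7, H = J + 29.7·(cos 105°, sin 105°) = (17.5, 42.0). The perpendicularity gives HT at right angles to JH; with |HT| = 19.5 on the left of JH, T = H + 19.5·(-0.965, -0.264) = (-1.35, 36.8). Then |CT| = |T − C| = 36.9.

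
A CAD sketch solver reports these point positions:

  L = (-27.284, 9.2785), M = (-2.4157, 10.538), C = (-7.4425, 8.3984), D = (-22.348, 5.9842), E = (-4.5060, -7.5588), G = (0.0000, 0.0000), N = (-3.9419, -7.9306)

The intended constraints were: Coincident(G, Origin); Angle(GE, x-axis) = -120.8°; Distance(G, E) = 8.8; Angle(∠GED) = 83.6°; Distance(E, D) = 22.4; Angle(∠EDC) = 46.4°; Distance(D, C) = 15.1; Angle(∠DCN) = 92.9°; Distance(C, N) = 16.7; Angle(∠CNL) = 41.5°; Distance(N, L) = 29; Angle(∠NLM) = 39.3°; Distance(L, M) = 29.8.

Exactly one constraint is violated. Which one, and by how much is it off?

Distance(L, M) = 29.8 — off by 4.90.

G = (0.00, 0.00) ✓; GE at -120.8° ✓; |GE| = 8.800 ✓; ∠GED = 83.60° ✓; |ED| = 22.40 ✓; ∠EDC = 46.40° ✓; |DC| = 15.10 ✓; ∠DCN = 92.90° ✓; |CN| = 16.70 ✓; ∠CNL = 41.50° ✓; |NL| = 29.00 ✓; ∠NLM = 39.30° ✓; |LM| = 24.90 ✗.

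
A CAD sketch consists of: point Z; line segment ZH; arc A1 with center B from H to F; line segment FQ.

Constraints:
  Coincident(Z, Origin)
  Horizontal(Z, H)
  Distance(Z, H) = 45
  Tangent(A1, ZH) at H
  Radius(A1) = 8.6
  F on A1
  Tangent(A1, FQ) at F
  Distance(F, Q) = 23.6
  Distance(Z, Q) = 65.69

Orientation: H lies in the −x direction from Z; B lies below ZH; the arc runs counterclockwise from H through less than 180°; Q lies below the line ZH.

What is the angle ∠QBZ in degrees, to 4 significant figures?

133.5°

Z is at the origin; ZH is horizontal with |ZH| = 45.0 and H on the −x side, so H = (-45.00, 0.000). Since A1 is tangent to ZH there, BH ⟂ ZH, so B = H + (0, -8.6) = (-45.00, -8.600). Since BF ⟂ FQ (tangency), |BQ| = √(8.6² + 23.6²) = 25.12 regardless of where F sits on A1. So Q lies on both circle(Z, 65.69) and circle(B, 25.12); the below-ZH intersection is Q = (-58.58, -29.73). F is the foot of the tangent from Q: F = (-53.39, -6.710).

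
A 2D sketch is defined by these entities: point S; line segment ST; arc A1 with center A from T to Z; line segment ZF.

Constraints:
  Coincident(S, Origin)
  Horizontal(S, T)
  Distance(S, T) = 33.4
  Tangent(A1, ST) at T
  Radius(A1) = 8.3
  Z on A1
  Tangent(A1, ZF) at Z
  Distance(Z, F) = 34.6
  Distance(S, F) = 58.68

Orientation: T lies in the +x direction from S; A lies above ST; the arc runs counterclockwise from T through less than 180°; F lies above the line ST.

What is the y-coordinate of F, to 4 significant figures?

43.35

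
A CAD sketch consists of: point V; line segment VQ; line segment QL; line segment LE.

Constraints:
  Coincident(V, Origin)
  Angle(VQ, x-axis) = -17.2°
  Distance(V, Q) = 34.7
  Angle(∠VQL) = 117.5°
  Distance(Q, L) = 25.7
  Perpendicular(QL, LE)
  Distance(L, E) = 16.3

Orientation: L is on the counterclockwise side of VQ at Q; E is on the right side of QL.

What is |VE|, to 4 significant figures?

62.91

∠VQL = 117.5°, so QL runs at -17.2° + (180° − 117.5°) = 45.30° from the x-axis; with |QL| = 25.7, L = Q + 25.7·(cos 45.30°, sin 45.30°) = (51.23, 8.006). QL is perpendicular to LE; with |LE| = 16.3 on the right of QL, E = L + 16.3·(0.7108, -0.7034) = (62.81, -3.459). Then |VE| = |E − V| = 62.91.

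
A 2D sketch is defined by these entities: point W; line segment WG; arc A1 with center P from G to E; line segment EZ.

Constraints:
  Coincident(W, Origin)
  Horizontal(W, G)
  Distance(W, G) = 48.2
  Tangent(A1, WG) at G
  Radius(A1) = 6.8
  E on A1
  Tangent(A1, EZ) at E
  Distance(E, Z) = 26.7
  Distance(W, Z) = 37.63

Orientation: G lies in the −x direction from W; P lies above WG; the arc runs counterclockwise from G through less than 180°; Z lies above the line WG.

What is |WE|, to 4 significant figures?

42.63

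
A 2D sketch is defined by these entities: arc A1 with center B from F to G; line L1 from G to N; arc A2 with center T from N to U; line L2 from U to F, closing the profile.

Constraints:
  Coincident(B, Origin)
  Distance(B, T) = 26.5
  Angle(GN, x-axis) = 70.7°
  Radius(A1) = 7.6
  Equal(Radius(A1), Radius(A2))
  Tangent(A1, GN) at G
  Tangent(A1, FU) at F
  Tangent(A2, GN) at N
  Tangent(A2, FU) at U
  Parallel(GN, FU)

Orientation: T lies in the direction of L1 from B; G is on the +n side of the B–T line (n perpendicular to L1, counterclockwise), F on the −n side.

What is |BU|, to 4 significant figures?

27.57

The slot axis is L1's direction at 70.7°, so u = (cos 70.7°, sin 70.7°) = (0.3305, 0.9438) and n = (−sin 70.7°, cos 70.7°) = (-0.9438, 0.3305). B is at the origin and T lies 26.5 along u from B, so T = 26.5·u = (8.759, 25.01). Tangency of A1 to both parallel lines with radius 7.6 puts G and F at B ± 7.6·n: G = (-7.173, 2.512), F = (7.173, -2.512). Equal radii place N and U the same way about T: N = T + 7.6·n = (1.586, 27.52), U = T − 7.6·n = (15.93, 22.50). Then |BU| = |U − B| = 27.57.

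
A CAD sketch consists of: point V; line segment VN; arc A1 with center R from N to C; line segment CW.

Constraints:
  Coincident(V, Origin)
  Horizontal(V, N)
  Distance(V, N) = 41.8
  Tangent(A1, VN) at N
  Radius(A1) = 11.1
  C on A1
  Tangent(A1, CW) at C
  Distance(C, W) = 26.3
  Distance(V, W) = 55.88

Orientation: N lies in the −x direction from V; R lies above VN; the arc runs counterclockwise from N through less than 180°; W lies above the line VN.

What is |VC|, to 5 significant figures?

34.484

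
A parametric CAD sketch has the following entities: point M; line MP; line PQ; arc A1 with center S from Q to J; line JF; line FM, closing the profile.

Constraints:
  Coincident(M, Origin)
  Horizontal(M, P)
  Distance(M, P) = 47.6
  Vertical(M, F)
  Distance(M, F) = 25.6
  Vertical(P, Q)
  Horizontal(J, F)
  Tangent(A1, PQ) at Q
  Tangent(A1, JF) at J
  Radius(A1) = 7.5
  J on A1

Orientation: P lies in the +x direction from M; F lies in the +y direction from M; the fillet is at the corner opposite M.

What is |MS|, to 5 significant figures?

43.996

M and F share the same x with |MF| = 25.6 and F on the +y side, so F = (0.0000, 25.600). The virtual corner opposite M is at (47.600, 25.600). Since A1 is tangent to PQ there, SQ ⟂ PQ and since A1 is tangent to JF there, SJ ⟂ JF, with radius 7.5, so the center S sits 7.5 in from both sides at S = (40.100, 18.100). Then |MS| = |S − M| = 43.996.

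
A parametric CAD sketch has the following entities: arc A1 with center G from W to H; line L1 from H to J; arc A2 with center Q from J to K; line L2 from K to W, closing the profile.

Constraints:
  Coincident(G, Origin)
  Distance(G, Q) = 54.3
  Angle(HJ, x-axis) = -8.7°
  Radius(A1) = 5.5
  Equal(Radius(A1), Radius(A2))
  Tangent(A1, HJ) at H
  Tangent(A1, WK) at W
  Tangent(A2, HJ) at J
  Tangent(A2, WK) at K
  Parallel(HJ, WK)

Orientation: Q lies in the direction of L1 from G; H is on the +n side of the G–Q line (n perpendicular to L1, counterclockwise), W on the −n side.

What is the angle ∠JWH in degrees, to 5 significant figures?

78.548°

Tangency of A1 to both parallel lines with radius 5.5 puts H and W at G ± 5.5·n: H = (0.83193, 5.4367), W = (-0.83193, -5.4367). Equal radii place J and K the same way about Q: J = Q + 5.5·n = (54.507, -2.7767), K = Q − 5.5·n = (52.843, -13.650). Then cos ∠JWH = WJ·WH / (|WJ||WH|), giving 78.548°.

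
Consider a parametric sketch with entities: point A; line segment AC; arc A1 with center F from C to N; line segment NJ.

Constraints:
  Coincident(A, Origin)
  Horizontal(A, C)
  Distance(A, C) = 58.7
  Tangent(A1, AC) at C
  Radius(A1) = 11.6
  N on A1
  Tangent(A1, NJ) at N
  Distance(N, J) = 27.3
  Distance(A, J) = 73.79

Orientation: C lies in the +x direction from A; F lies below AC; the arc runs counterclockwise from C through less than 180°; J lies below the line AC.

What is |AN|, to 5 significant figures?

51.361

A is at the origin; A and C share the same y with |AC| = 58.7 and C on the +x side, so C = (58.700, 0.0000). A1 meets AC tangentially, so FC is at right angles to AC, so F = C + (0, -11.6) = (58.700, -11.600). Since FN ⟂ NJ (tangency), |FJ| = √(11.6² + 27.3²) = 29.662 regardless of where N sits on A1. So J lies on both circle(A, 73.79) and circle(F, 29.662); the below-AC intersection is J = (61.249, -41.153). N is the foot of the tangent from J: N = (48.453, -17.037).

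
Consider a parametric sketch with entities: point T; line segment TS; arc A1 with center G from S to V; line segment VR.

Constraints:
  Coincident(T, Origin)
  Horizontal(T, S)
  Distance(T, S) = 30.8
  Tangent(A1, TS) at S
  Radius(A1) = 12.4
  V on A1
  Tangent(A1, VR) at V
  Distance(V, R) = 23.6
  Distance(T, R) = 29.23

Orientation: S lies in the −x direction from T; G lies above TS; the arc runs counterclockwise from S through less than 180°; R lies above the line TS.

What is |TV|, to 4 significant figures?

20.88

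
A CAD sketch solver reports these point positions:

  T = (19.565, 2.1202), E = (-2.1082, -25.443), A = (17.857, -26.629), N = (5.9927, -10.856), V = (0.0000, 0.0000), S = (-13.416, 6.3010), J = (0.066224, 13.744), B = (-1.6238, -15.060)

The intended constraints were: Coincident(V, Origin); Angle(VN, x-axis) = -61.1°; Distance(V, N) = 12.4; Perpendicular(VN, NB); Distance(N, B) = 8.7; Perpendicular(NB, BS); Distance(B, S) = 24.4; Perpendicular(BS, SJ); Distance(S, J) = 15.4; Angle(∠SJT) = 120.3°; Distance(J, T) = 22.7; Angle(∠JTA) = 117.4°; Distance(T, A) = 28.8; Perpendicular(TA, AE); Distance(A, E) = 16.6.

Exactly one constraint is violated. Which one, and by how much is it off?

Distance(A, E) = 16.6 — off by 3.40.

V = (0.00, 0.00) ✓; VN at -61.10° ✓; |VN| = 12.40 ✓; ∠(VN, NB) = 90.00° ✓; |NB| = 8.700 ✓; ∠(NB, BS) = 90.00° ✓; |BS| = 24.40 ✓; ∠(BS, SJ) = 90.00° ✓; |SJ| = 15.40 ✓; ∠SJT = 120.3° ✓; |JT| = 22.70 ✓; ∠JTA = 117.4° ✓; |TA| = 28.80 ✓; ∠(TA, AE) = 90.00° ✓; |AE| = 20.00 ✗.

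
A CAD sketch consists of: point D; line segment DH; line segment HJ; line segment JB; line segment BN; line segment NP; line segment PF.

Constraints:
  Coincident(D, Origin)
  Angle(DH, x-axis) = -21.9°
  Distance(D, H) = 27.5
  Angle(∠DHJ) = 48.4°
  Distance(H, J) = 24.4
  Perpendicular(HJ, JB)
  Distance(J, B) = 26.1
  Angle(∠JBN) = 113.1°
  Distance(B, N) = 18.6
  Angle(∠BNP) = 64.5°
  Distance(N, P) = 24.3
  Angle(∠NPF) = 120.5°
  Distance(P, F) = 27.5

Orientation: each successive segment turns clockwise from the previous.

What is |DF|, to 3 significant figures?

28.3

D is at the origin; DH runs at -21.9° with length 27.5, so H = (25.5, -10.3). ∠DHJ = 48.4° gives HJ at -154° from the x-axis; with |HJ| = 24.4, J = (3.68, -21.1). HJ is perpendicular to JB, so JB runs at 116°; with |JB| = 26.1, B = (-7.97, 2.21). ∠JBN = 113.1° gives BN at 49.6° from the x-axis; with |BN| = 18.6, N = (4.09, 16.4). ∠BNP = 64.5° gives NP at -65.9° from the x-axis; with |NP| = 24.3, P = (14.0, -5.80). ∠NPF = 120.5° gives PF at -125° from the x-axis; with |PF| = 27.5, F = (-1.92, -28.2). Then |DF| = |F − D| = 28.3.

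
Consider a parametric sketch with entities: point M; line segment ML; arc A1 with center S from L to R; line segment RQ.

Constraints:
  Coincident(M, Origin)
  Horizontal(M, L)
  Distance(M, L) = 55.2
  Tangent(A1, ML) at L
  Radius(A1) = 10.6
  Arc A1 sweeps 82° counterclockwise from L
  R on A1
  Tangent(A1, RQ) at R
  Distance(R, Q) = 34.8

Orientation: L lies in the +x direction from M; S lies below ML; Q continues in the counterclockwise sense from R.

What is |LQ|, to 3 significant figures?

46.2

M is at the origin; ML is horizontal with |ML| = 55.2 and L on the +x side, so L = (55.2, 0.00). Since A1 is tangent to ML there, SL ⟂ ML, so S = L + (0, -10.6) = (55.2, -10.6). On A1, L sits at bearing 90° from S; an 82° counterclockwise sweep puts R at bearing 172°, so R = S + 10.6·(cos 172°, sin 172°) = (44.7, -9.12). Since A1 is tangent to RQ there, SR ⟂ RQ, so RQ runs along (−sin 172°, cos 172°); with |RQ| = 34.8, Q = (39.9, -43.6). Then |LQ| = |Q − L| = 46.2.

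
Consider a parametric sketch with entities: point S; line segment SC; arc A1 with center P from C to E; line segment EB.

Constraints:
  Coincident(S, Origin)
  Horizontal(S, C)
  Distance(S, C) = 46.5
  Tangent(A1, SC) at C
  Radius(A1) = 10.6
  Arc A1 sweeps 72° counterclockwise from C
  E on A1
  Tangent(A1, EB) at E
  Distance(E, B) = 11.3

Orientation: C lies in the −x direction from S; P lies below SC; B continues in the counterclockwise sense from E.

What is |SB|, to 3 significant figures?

62.7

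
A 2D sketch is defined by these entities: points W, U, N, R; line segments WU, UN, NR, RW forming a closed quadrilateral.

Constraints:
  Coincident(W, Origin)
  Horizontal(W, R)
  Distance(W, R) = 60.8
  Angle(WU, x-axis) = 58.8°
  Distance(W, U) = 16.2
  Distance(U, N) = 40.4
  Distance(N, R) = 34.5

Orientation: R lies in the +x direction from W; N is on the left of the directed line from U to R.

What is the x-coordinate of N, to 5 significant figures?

45.103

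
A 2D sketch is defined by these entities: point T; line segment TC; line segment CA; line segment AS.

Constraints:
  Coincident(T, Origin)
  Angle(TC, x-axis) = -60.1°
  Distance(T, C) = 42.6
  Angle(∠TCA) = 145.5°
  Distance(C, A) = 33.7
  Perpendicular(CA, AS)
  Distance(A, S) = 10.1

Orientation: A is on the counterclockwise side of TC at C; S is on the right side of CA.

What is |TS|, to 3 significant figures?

76.9

T is at the origin; TC runs at -60.1° with length 42.6, so C = 42.6·(cos -60.1°, sin -60.1°) = (21.2, -36.9). ∠TCA = 145.5°, so CA runs at -60.1° + (180° − 145.5°) = -25.6° from the x-axis; with |CA| = 33.7, A = C + 33.7·(cos -25.6°, sin -25.6°) = (51.6, -51.5). CA is perpendicular to AS; with |AS| = 10.1 on the right of CA, S = A + 10.1·(-0.432, -0.902) = (47.3, -60.6). Then |TS| = |S − T| = 76.9.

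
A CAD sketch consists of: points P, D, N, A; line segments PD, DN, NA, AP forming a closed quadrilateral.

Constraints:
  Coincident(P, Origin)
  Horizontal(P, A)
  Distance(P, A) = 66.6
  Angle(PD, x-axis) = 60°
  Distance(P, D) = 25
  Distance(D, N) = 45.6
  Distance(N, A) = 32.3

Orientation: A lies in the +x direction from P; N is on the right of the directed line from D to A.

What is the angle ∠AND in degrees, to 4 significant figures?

95.32°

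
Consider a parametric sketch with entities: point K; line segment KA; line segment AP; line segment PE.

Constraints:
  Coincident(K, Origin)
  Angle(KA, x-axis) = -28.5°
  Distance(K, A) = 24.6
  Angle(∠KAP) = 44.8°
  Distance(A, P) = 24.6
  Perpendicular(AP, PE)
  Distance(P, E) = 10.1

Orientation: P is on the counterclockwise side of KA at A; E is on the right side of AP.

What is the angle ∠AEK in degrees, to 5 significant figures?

53.081°

K is at the origin; KA runs at -28.5° with length 24.6, so A = 24.6·(cos -28.5°, sin -28.5°) = (21.619, -11.738). ∠KAP = 44.8°, so AP runs at -28.5° + (180° − 44.8°) = 106.70° from the x-axis; with |AP| = 24.6, P = A + 24.6·(cos 106.70°, sin 106.70°) = (14.550, 11.824). AP is perpendicular to PE; with |PE| = 10.1 on the right of AP, E = P + 10.1·(0.95782, 0.28736) = (24.224, 14.727). Then cos ∠AEK = EA·EK / (|EA||EK|), giving 53.081°.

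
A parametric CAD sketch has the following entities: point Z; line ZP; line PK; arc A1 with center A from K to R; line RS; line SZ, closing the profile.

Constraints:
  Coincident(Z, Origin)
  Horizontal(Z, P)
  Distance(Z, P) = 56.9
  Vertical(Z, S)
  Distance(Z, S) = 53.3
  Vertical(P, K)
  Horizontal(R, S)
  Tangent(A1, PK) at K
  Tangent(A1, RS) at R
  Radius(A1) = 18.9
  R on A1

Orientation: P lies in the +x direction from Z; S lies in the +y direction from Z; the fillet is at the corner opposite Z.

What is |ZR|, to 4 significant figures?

65.46

Z is at the origin; Z and P share the same y with |ZP| = 56.9 and P on the +x side, so P = (56.90, 0.000). ZS is vertical with |ZS| = 53.3 and S on the +y side, so S = (0.000, 53.30). The virtual corner opposite Z is at (56.90, 53.30). Since A1 is tangent to PK there, AK ⟂ PK and tangency of A1 to RS means the radius AR is perpendicular to RS, with radius 18.9, so the center A sits 18.9 in from both sides at A = (38.00, 34.40). That places the tangent points at K = (56.90, 34.40) on PK and R = (38.00, 53.30) on RS. Then |ZR| = |R − Z| = 65.46.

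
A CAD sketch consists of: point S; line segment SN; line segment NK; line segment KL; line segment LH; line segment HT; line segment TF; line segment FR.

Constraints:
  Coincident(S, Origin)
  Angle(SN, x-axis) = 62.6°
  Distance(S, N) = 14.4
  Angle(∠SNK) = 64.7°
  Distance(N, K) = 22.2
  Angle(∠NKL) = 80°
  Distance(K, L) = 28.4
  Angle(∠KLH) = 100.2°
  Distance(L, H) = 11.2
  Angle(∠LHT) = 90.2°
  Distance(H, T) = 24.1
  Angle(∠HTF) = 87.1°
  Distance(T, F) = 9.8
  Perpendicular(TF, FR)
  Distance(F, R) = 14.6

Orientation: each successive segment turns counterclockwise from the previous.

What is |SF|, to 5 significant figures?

12.898

S is at the origin; SN runs at 62.6° with length 14.4, so N = (6.6269, 12.785). ∠SNK = 64.7° gives NK at 177.90° from the x-axis; with |NK| = 22.2, K = (-15.558, 13.598). ∠NKL = 80.0° gives KL at -82.100° from the x-axis; with |KL| = 28.4, L = (-11.655, -14.532). ∠KLH = 100.2° gives LH at -2.3000° from the x-axis; with |LH| = 11.2, H = (-0.46381, -14.982). ∠LHT = 90.2° gives HT at 87.500° from the x-axis; with |HT| = 24.1, T = (0.58742, 9.0951). ∠HTF = 87.1° gives TF at -179.60° from the x-axis; with |TF| = 9.8, F = (-9.2123, 9.0267). Then |SF| = |F − S| = 12.898.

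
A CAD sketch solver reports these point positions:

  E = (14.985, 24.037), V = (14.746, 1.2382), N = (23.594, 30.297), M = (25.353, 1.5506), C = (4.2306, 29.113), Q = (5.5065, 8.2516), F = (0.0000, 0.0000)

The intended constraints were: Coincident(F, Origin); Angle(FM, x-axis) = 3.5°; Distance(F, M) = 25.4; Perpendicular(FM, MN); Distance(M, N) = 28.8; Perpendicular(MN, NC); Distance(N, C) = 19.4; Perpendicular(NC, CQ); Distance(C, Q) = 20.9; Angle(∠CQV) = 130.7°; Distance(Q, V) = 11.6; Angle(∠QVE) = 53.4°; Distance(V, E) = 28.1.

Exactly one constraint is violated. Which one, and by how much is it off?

Distance(V, E) = 28.1 — off by 5.30.

F = (0.00, 0.00) ✓; FM at 3.500° ✓; |FM| = 25.40 ✓; ∠(FM, MN) = 90.00° ✓; |MN| = 28.80 ✓; ∠(MN, NC) = 90.00° ✓; |NC| = 19.40 ✓; ∠(NC, CQ) = 90.00° ✓; |CQ| = 20.90 ✓; ∠CQV = 130.7° ✓; |QV| = 11.60 ✓; ∠QVE = 53.40° ✓; |VE| = 22.80 ✗.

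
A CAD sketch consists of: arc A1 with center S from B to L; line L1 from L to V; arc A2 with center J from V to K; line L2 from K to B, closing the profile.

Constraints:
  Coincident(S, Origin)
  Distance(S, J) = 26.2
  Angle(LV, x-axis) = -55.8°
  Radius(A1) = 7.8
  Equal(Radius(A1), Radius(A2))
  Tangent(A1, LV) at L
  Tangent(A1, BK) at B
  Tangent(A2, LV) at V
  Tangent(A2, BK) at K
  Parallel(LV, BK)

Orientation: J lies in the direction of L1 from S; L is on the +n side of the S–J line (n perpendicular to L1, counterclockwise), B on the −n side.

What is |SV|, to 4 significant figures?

27.34

The slot axis is L1's direction at -55.8°, so u = (cos -55.8°, sin -55.8°) = (0.5621, -0.8271) and n = (−sin -55.8°, cos -55.8°) = (0.8271, 0.5621). S is at the origin and J lies 26.2 along u from S, so J = 26.2·u = (14.73, -21.67). Tangency of A1 to both parallel lines with radius 7.8 puts L and B at S ± 7.8·n: L = (6.451, 4.384), B = (-6.451, -4.384). Equal radii place V and K the same way about J: V = J + 7.8·n = (21.18, -17.29), K = J − 7.8·n = (8.275, -26.05). Then |SV| = |V − S| = 27.34.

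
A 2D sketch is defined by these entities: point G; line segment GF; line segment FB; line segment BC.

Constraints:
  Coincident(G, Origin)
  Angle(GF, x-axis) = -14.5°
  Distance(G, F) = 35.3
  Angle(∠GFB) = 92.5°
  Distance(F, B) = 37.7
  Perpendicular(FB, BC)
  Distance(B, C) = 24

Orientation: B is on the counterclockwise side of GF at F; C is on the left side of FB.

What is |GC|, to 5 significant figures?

40.825

G is at the origin; GF runs at -14.5° with length 35.3, so F = 35.3·(cos -14.5°, sin -14.5°) = (34.176, -8.8384). ∠GFB = 92.5°, so FB runs at -14.5° + (180° − 92.5°) = 73.000° from the x-axis; with |FB| = 37.7, B = F + 37.7·(cos 73.000°, sin 73.000°) = (45.198, 27.214). The perpendicularity gives BC at right angles to FB; with |BC| = 24.0 on the left of FB, C = B + 24.0·(-0.95630, 0.29237) = (22.247, 34.231). Then |GC| = |C − G| = 40.825.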